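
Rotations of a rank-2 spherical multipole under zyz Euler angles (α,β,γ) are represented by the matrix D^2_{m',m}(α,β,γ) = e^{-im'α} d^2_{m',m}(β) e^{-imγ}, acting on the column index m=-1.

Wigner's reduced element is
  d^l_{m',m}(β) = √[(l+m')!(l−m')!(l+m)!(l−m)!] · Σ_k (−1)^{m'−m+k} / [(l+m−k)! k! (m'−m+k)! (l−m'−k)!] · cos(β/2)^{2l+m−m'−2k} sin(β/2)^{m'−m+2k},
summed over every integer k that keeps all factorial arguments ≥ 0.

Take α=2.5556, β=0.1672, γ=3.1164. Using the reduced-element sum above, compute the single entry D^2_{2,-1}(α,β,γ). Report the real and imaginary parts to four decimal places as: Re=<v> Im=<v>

Re=0.0005 Im=0.0011

D^2_{2,-1}(2.5556,0.1672,3.1164) = e^{-i·2·2.5556}·d^2_{2,-1}(0.1672)·e^{-i·-1·3.1164}. Compute d first:
Half-angle: c=0.996508, s=0.083503. N=√(24·1·1·6)=12.000000
k∈{0} keeps every argument non-negative
  k=0: (−1)^3·12.0000/(6)·0.9965^1·0.0835^3 = -0.001160
d^2_{2,-1}(0.1672) = -0.001160
Phases: e^{-i·(2)·2.5556}=+0.388323+0.921523i, e^{-i·(-1)·3.1164}=-0.999683+0.025190i ⇒ D=+0.000477+0.001058i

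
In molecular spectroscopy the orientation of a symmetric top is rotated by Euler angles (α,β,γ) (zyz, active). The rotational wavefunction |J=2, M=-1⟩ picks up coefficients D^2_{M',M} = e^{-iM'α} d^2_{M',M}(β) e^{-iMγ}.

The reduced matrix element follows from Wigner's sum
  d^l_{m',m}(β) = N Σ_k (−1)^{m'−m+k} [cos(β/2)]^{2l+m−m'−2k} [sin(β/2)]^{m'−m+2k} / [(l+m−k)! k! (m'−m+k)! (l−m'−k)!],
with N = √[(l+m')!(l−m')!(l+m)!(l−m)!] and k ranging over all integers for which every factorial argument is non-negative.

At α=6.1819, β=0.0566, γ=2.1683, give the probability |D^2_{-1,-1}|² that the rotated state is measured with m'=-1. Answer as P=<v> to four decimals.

P=0.9920

D^2_{-1,-1}(6.1819,0.0566,2.1683) = e^{-i·-1·6.1819}·d^2_{-1,-1}(0.0566)·e^{-i·-1·2.1683}. Compute d first:
With c≡cos(β/2)=0.999600 and s≡sin(β/2)=0.028296, N=[1·6·1·6]^{1/2}=6.000000
k∈{0,1} keeps every argument non-negative
  k=0: (−1)^0·6.0000/(6)·0.9996^4·0.0283^0 = +0.998399
  k=1: (−1)^1·6.0000/(2)·0.9996^2·0.0283^2 = -0.002400
d^2_{-1,-1}(0.0566) = +0.998399 -0.002400 = +0.995999
|D^2_{-1,-1}|² = |d^2_{-1,-1}(β)|² = (+0.995999)² = 0.992014 (the z-rotation phases have unit modulus)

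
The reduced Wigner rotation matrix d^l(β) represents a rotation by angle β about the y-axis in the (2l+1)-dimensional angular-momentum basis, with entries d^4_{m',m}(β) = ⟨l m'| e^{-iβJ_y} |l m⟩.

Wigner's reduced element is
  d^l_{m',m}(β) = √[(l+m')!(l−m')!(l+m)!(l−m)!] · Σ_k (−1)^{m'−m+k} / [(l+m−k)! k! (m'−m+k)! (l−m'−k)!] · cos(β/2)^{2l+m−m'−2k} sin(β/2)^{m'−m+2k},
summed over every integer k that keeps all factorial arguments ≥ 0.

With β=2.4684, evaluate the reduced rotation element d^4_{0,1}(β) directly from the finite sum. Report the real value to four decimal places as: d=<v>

d=-0.3485

d^4_{0,1}(β=2.4684) via Wigner's sum:
c=cos(2.4684/2)=0.330276, s=sin(2.4684/2)=0.943884; N=√[24·24·120·6]=643.987578
k: max(0,(1)−(0))=1 … min(4+(1),4−(0))=4
  k=1: (−1)^0·643.9876/(144)·0.3303^7·0.9439^1 = +0.001810
  k=2: (−1)^1·643.9876/(24)·0.3303^5·0.9439^3 = -0.088677
  k=3: (−1)^2·643.9876/(24)·0.3303^3·0.9439^5 = +0.724257
  k=4: (−1)^3·643.9876/(144)·0.3303^1·0.9439^7 = -0.985879
d^4_{0,1}(2.4684) = +0.001810 -0.088677 +0.724257 -0.985879 = -0.348490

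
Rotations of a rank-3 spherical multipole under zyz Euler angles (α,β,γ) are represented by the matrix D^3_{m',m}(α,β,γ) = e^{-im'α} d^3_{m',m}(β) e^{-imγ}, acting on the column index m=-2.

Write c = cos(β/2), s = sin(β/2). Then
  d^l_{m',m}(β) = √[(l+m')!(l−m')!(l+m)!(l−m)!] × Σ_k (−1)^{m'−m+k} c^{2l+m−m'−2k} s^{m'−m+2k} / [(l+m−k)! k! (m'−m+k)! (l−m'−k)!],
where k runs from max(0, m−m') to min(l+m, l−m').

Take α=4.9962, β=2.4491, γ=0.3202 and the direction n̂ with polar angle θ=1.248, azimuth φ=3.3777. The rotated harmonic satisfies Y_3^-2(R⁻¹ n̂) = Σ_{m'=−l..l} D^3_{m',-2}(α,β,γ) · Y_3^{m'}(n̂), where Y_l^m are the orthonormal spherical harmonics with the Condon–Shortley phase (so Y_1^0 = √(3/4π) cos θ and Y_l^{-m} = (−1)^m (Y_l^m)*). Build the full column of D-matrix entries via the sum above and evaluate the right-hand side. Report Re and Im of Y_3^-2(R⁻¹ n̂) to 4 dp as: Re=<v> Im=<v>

Re=0.1415 Im=0.2160

Need the full column D^3_{m',-2} for m'=−3..3 at α=4.9962, β=2.4491, γ=0.3202.
cos(β/2)=0.339369, sin(β/2)=0.940653
d^3_{-3,-2}: single k=1 term ⇒ +0.010372;  D = -0.010340+0.000818i
d^3_{-2,-2}: k∈[0..1] ⇒ +0.001528 -0.058684 = -0.057156;  D = +0.020283+0.053436i
d^3_{-1,-2}: k∈[0..1] ⇒ -0.013390 +0.205748 = +0.192358;  D = +0.153530-0.115889i
d^3_{0,-2}: k∈[0..1] ⇒ +0.064285 -0.493883 = -0.429598;  D = -0.344476-0.256692i
d^3_{1,-2}: k∈[0..1] ⇒ -0.205748 +0.790352 = +0.584603;  D = -0.204073+0.547828i
d^3_{2,-2}: k∈[0..1] ⇒ +0.450851 -0.692751 = -0.241900;  D = +0.241260+0.017589i
d^3_{3,-2}: single k=0 term ⇒ -0.612204;  D = +0.128238+0.598622i
Y_3^{m'}(θ=1.248,φ=3.3777) and Σ D·Y over m':
  (-0.0103+0.0008i)·(-0.2703+0.2315i)  (+0.0203+0.0534i)·(+0.2597-0.1326i)  (+0.1535-0.1159i)·(+0.1481-0.0356i)  (-0.3445-0.2567i)·(-0.2956+0.0000i)  (-0.2041+0.5478i)·(-0.1481-0.0356i)  (+0.2413+0.0176i)·(+0.2597+0.1326i)  (+0.1282+0.5986i)·(+0.2703+0.2315i)
Y_3^-2(R⁻¹ n̂) = +0.141494+0.216010i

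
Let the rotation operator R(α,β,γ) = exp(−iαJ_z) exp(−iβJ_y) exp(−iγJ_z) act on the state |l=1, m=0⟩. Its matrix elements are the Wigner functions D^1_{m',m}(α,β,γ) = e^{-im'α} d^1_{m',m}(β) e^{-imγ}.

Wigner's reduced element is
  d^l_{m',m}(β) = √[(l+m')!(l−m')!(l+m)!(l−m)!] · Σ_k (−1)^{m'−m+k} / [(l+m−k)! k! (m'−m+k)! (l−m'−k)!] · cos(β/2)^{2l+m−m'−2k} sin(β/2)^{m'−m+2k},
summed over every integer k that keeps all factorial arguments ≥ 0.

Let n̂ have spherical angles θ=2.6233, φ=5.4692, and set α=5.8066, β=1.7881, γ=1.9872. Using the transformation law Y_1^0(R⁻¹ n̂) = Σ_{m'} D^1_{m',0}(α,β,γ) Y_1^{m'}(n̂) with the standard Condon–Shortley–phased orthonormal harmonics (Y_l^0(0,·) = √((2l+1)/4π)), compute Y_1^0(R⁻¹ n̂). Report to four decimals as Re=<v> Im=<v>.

Need the full column D^1_{m',0} for m'=−1..1 at α=5.8066, β=1.7881, γ=1.9872.
cos(β/2)=0.626260, sin(β/2)=0.779614
d^1_{-1,0}: single k=1 term ⇒ +0.690477;  D = +0.613535-0.316755i
d^1_{0,0}: k∈[0..1] ⇒ +0.392201 -0.607799 = -0.215597;  D = -0.215597+0.000000i
d^1_{1,0}: single k=0 term ⇒ -0.690477;  D = -0.613535-0.316755i
Y_1^{m'}(θ=2.6233,φ=5.4692) and Σ D·Y over m':
  (+0.6135-0.3168i)·(+0.1175+0.1244i)  (-0.2156+0.0000i)·(-0.4244+0.0000i)  (-0.6135-0.3168i)·(-0.1175+0.1244i)
Y_1^0(R⁻¹ n̂) = +0.314540+0.000000i

Re=0.3145 Im=0.0000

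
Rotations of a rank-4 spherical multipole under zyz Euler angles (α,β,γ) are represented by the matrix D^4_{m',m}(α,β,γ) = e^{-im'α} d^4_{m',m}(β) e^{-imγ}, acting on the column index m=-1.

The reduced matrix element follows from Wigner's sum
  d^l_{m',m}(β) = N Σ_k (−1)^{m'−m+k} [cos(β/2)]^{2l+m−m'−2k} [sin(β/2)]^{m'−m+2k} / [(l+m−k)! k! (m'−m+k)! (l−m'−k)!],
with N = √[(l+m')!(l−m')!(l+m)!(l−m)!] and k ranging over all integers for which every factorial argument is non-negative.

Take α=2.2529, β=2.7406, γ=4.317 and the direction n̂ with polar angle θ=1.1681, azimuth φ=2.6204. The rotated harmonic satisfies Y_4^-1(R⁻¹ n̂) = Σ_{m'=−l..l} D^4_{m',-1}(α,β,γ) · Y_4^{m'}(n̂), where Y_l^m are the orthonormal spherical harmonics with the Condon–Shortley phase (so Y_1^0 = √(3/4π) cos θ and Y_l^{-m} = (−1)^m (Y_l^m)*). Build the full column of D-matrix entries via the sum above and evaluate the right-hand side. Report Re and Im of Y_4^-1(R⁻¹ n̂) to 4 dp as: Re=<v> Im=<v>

Need the full column D^4_{m',-1} for m'=−4..4 at α=2.2529, β=2.7406, γ=4.317.
cos(β/2)=0.199156, sin(β/2)=0.979968
d^4_{-4,-1}: single k=3 term ⇒ +0.002206;  D = +0.001596+0.001524i
d^4_{-3,-1}: k∈[2..3] ⇒ +0.000476 -0.019193 = -0.018717;  D = -0.001498+0.018657i
d^4_{-2,-1}: k∈[1..3] ⇒ +0.000052 -0.006255 +0.100961 = +0.094758;  D = -0.078101+0.053659i
d^4_{-1,-1}: k∈[0..3] ⇒ +0.000002 -0.000899 +0.043525 -0.351283 = -0.308654;  D = -0.296054-0.087288i
d^4_{0,-1}: k∈[0..3] ⇒ -0.000054 +0.007912 -0.191560 +0.773020 = +0.589317;  D = -0.226986-0.543850i
d^4_{1,-1}: k∈[0..3] ⇒ +0.000599 -0.043525 +0.526924 -0.850540 = -0.366542;  D = +0.173572-0.322840i
d^4_{2,-1}: k∈[0..2] ⇒ -0.004170 +0.151441 -0.733351 = -0.586080;  D = -0.575665+0.109996i
d^4_{3,-1}: k∈[0..1] ⇒ +0.019193 -0.278822 = -0.259629;  D = +0.198593+0.167236i
d^4_{4,-1}: single k=0 term ⇒ -0.053423;  D = +0.000950-0.053415i
Y_4^{m'}(θ=1.1681,φ=2.6204) and Σ D·Y over m':
  (+0.0016+0.0015i)·(-0.1559+0.2761i)  (-0.0015+0.0187i)·(-0.0028-0.3820i)  (-0.0781+0.0537i)·(+0.0107+0.0184i)  (-0.2961-0.0873i)·(+0.2847+0.1635i)  (-0.2270-0.5438i)·(-0.0827+0.0000i)  (+0.1736-0.3228i)·(-0.2847+0.1635i)  (-0.5757+0.1100i)·(+0.0107-0.0184i)  (+0.1986+0.1672i)·(+0.0028-0.3820i)  (+0.0010-0.0534i)·(-0.1559-0.2761i)
Y_4^-1(R⁻¹ n̂) = +0.002123+0.036319i

Re=0.0021 Im=0.0363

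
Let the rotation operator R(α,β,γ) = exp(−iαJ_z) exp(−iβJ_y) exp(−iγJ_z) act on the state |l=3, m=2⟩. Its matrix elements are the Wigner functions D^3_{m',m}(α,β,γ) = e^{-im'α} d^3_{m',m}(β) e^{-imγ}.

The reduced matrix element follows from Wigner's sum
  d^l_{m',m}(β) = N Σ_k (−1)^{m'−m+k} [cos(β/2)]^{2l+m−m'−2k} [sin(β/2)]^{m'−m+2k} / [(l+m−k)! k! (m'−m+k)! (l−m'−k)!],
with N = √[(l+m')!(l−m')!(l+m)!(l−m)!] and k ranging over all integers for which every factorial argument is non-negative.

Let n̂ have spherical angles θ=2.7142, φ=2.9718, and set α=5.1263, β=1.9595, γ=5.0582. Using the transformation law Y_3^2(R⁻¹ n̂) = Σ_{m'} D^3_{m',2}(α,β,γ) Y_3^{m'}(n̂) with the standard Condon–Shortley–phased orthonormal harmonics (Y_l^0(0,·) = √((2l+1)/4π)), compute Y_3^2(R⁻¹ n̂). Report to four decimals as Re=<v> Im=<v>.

Need the full column D^3_{m',2} for m'=−3..3 at α=5.1263, β=1.9595, γ=5.0582.
cos(β/2)=0.557230, sin(β/2)=0.830358
d^3_{-3,2}: single k=5 term ⇒ +0.538812;  D = +0.281681-0.459319i
d^3_{-2,2}: k∈[4..5] ⇒ +0.738076 -0.327788 = +0.410288;  D = +0.406488+0.055709i
d^3_{-1,2}: k∈[3..4] ⇒ +0.626513 -0.695603 = -0.069090;  D = -0.018941-0.066443i
d^3_{0,2}: k∈[2..3] ⇒ +0.364108 -0.808521 = -0.444414;  D = +0.342293-0.283441i
d^3_{1,2}: k∈[1..2] ⇒ +0.141071 -0.626513 = -0.485442;  D = +0.433841+0.217797i
d^3_{2,2}: k∈[0..1] ⇒ +0.029937 -0.332383 = -0.302446;  D = -0.015524+0.302048i
d^3_{3,2}: single k=0 term ⇒ -0.109273;  D = -0.102170+0.038756i
Y_3^{m'}(θ=2.7142,φ=2.9718) and Σ D·Y over m':
  (+0.2817-0.4593i)·(-0.0259-0.0145i)  (+0.4065+0.0557i)·(-0.1507-0.0532i)  (-0.0189-0.0664i)·(-0.4147-0.0711i)  (+0.3423-0.2834i)·(-0.3875+0.0000i)  (+0.4338+0.2178i)·(+0.4147-0.0711i)  (-0.0155+0.3020i)·(-0.1507+0.0532i)  (-0.1022+0.0388i)·(+0.0259-0.0145i)
Y_3^2(R⁻¹ n̂) = -0.022167+0.132159i

Re=-0.0222 Im=0.1322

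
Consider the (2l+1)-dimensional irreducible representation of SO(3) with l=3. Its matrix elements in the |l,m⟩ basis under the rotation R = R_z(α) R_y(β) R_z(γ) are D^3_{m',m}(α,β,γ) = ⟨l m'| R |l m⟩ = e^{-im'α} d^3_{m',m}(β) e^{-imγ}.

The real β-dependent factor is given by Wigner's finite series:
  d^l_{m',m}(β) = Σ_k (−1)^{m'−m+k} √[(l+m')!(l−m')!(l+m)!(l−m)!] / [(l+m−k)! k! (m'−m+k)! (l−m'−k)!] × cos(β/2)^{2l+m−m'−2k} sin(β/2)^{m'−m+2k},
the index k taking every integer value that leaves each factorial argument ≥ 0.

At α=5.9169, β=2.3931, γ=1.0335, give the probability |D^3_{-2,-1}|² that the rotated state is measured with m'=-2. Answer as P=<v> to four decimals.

P=0.0529

First d^3_{-2,-1}(β=2.3931), then the phase factors e^{-i(-2)α} and e^{-i(-1)γ}:
c=cos(2.3931/2)=0.365571, s=sin(2.3931/2)=0.930783; N=√[1·120·2·24]=75.894664
The bounds max(0,m−m')=1 and min(l+m,l−m')=2 give 2 terms
  k=1: (−1)^0·75.8947/(24)·0.3656^5·0.9308^1 = +0.019218
  k=2: (−1)^1·75.8947/(12)·0.3656^3·0.9308^3 = -0.249168
d^3_{-2,-1}(2.3931) = +0.019218 -0.249168 = -0.229950
|D^3_{-2,-1}|² = |d^3_{-2,-1}(β)|² = (-0.229950)² = 0.052877 (the z-rotation phases have unit modulus)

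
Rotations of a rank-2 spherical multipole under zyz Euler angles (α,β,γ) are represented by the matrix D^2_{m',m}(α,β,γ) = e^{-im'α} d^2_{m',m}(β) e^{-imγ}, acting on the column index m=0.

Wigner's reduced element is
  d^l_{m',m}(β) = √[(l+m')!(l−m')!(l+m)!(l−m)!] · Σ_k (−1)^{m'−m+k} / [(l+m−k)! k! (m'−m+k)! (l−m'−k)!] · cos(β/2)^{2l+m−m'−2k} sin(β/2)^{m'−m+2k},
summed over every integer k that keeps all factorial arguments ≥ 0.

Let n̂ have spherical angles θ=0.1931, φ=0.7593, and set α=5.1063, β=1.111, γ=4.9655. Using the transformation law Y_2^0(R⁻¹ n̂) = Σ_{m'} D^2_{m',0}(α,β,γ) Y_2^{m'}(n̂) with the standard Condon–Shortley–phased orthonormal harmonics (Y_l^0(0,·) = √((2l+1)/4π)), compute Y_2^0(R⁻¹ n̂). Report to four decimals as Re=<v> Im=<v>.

Need the full column D^2_{m',0} for m'=−2..2 at α=5.1063, β=1.111, γ=4.9655.
cos(β/2)=0.849637, sin(β/2)=0.527368
d^2_{-2,0}: single k=2 term ⇒ +0.491779;  D = -0.346897-0.348582i
d^2_{-1,0}: k∈[1..2] ⇒ +0.792300 -0.305247 = +0.487053;  D = +0.186932-0.449752i
d^2_{0,0}: k∈[0..2] ⇒ +0.521115 -0.803072 +0.077349 = -0.204608;  D = -0.204608+0.000000i
d^2_{1,0}: k∈[0..1] ⇒ -0.792300 +0.305247 = -0.487053;  D = -0.186932-0.449752i
d^2_{2,0}: single k=0 term ⇒ +0.491779;  D = -0.346897+0.348582i
Y_2^{m'}(θ=0.1931,φ=0.7593) and Σ D·Y over m':
  (-0.3469-0.3486i)·(+0.0007-0.0142i)  (+0.1869-0.4498i)·(+0.1055-0.1002i)  (-0.2046+0.0000i)·(+0.5959+0.0000i)  (-0.1869-0.4498i)·(-0.1055-0.1002i)  (-0.3469+0.3486i)·(+0.0007+0.0142i)
Y_2^0(R⁻¹ n̂) = -0.182995+0.000000i

Re=-0.1830 Im=0.0000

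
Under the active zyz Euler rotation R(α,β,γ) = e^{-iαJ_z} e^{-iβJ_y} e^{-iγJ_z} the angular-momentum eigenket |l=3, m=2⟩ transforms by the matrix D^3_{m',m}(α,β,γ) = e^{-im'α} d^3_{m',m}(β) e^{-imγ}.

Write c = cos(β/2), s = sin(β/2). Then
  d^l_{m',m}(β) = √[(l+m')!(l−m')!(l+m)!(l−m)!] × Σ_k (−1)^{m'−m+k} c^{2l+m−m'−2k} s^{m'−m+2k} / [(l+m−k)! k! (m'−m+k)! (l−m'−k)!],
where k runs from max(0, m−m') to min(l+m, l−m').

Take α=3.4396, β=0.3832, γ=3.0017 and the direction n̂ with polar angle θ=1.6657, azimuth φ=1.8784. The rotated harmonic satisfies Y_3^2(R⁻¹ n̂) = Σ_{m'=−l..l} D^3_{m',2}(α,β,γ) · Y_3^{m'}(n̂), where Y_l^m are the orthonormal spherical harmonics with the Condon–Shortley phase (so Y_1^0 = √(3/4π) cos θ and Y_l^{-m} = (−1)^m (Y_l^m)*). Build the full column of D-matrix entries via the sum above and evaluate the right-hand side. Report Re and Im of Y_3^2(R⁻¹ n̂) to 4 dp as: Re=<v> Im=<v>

Need the full column D^3_{m',2} for m'=−3..3 at α=3.4396, β=0.3832, γ=3.0017.
cos(β/2)=0.981701, sin(β/2)=0.190430
d^3_{-3,2}: single k=5 term ⇒ +0.000602;  D = -0.000233-0.000555i
d^3_{-2,2}: k∈[4..5] ⇒ +0.006337 -0.000048 = +0.006289;  D = +0.004027+0.004830i
d^3_{-1,2}: k∈[3..4] ⇒ +0.041321 -0.000777 = +0.040544;  D = -0.033962-0.022144i
d^3_{0,2}: k∈[2..3] ⇒ +0.184479 -0.006942 = +0.177538;  D = +0.170634+0.049027i
d^3_{1,2}: k∈[1..2] ⇒ +0.549074 -0.041321 = +0.507753;  D = -0.507668+0.009252i
d^3_{2,2}: k∈[0..1] ⇒ +0.895107 -0.168406 = +0.726701;  D = +0.690668-0.225993i
d^3_{3,2}: single k=0 term ⇒ -0.425311;  D = +0.347570-0.245121i
Y_3^{m'}(θ=1.6657,φ=1.8784) and Σ D·Y over m':
  (-0.0002-0.0006i)·(+0.3282+0.2484i)  (+0.0040+0.0048i)·(+0.0784-0.0554i)  (-0.0340-0.0221i)·(+0.0930+0.2929i)  (+0.1706+0.0490i)·(+0.1045+0.0000i)  (-0.5077+0.0093i)·(-0.0930+0.2929i)  (+0.6907-0.2260i)·(+0.0784+0.0554i)  (+0.3476-0.2451i)·(-0.3282+0.2484i)
Y_3^2(R⁻¹ n̂) = +0.079808+0.030836i

Re=0.0798 Im=0.0308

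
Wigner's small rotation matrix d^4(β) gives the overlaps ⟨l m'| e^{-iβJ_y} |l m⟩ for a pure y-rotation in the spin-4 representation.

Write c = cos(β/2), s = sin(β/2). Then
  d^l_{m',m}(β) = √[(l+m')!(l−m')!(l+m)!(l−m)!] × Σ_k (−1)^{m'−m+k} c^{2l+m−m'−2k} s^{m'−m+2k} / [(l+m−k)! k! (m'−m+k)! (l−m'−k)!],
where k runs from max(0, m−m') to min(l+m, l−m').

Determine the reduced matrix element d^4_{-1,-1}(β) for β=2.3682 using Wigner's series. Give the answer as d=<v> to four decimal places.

d^4_{-1,-1}(β=2.3682) via Wigner's sum:
With c≡cos(β/2)=0.377131 and s≡sin(β/2)=0.926160, N=[6·120·6·120]^{1/2}=720.000000
The bounds max(0,m−m')=0 and min(l+m,l−m')=3 give 4 terms
  k=0: (−1)^0·720.0000/(720)·0.3771^8·0.9262^0 = +0.000409
  k=1: (−1)^1·720.0000/(48)·0.3771^6·0.9262^2 = -0.037018
  k=2: (−1)^2·720.0000/(24)·0.3771^4·0.9262^4 = +0.446512
  k=3: (−1)^3·720.0000/(72)·0.3771^2·0.9262^6 = -0.897636
d^4_{-1,-1}(2.3682) = +0.000409 -0.037018 +0.446512 -0.897636 = -0.487733

d=-0.4877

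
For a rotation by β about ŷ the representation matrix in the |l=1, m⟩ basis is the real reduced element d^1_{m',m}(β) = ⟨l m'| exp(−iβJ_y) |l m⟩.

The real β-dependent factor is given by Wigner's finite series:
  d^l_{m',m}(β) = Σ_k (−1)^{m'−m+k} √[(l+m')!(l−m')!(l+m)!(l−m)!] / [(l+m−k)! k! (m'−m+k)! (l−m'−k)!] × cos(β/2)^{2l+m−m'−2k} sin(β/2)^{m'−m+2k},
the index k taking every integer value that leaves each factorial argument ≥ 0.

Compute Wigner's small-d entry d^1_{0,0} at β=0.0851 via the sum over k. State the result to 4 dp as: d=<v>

d=0.9964

d^1_{0,0}(β=0.0851) via Wigner's sum:
With c≡cos(β/2)=0.999095 and s≡sin(β/2)=0.042537, N=[1·1·1·1]^{1/2}=1.000000
The bounds max(0,m−m')=0 and min(l+m,l−m')=1 give 2 terms
  k=0: (−1)^0·1.0000/(1)·0.9991^2·0.0425^0 = +0.998191
  k=1: (−1)^1·1.0000/(1)·0.9991^0·0.0425^2 = -0.001809
d^1_{0,0}(0.0851) = +0.998191 -0.001809 = +0.996381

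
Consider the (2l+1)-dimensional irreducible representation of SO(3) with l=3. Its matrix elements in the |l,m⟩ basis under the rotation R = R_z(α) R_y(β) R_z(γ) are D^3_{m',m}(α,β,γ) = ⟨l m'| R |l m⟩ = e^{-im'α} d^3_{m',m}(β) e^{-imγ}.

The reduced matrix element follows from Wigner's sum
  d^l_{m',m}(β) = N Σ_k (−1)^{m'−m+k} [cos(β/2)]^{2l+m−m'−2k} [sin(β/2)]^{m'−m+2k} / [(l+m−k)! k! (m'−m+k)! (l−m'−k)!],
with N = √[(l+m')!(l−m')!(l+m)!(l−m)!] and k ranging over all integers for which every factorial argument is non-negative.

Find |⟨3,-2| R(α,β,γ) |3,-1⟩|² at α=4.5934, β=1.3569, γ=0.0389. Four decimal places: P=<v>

D^3_{-2,-1}(4.5934,1.3569,0.0389) = e^{-i·-2·4.5934}·d^3_{-2,-1}(1.3569)·e^{-i·-1·0.0389}. Compute d first:
c=cos(1.3569/2)=0.778546, s=sin(1.3569/2)=0.627587; N=√[1·120·2·24]=75.894664
k: max(0,(-1)−(-2))=1 … min(3+(-1),3−(-2))=2
  k=1: (−1)^0·75.8947/(24)·0.7785^5·0.6276^1 = +0.567671
  k=2: (−1)^1·75.8947/(12)·0.7785^3·0.6276^3 = -0.737744
d^3_{-2,-1}(1.3569) = +0.567671 -0.737744 = -0.170073
|D^3_{-2,-1}|² = |d^3_{-2,-1}(β)|² = (-0.170073)² = 0.028925 (the z-rotation phases have unit modulus)

P=0.0289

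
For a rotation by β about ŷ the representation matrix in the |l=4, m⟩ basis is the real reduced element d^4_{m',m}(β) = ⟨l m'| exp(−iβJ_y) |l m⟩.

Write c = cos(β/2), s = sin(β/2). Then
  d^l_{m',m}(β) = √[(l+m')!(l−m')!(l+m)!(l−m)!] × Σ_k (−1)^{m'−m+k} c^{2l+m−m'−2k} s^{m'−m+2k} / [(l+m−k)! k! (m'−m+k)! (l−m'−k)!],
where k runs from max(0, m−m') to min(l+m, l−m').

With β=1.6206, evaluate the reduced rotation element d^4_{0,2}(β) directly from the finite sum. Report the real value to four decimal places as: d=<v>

d=-0.3875

d^4_{0,2}(β=1.6206) via Wigner's sum:
c=cos(1.6206/2)=0.689281, s=sin(1.6206/2)=0.724494; N=√[24·24·720·2]=910.735966
k∈{2,3,4} keeps every argument non-negative
  k=2: (−1)^0·910.7360/(96)·0.6893^6·0.7245^2 = +0.534034
  k=3: (−1)^1·910.7360/(36)·0.6893^4·0.7245^4 = -1.573311
  k=4: (−1)^2·910.7360/(96)·0.6893^2·0.7245^6 = +0.651813
d^4_{0,2}(1.6206) = +0.534034 -1.573311 +0.651813 = -0.387464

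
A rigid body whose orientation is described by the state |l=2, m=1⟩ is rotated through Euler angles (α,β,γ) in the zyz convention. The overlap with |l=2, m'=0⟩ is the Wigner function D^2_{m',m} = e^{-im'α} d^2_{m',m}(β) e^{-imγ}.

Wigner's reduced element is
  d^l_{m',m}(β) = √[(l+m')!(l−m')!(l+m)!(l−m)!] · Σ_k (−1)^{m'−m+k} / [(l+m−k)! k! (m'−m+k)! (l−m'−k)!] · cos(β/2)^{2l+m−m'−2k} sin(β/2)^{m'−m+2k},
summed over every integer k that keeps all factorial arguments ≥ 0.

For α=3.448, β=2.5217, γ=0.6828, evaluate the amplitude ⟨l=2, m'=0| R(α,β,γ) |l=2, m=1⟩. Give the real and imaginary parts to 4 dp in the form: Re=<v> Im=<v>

Re=-0.4493 Im=0.3654

D^2_{0,1}(3.448,2.5217,0.6828) = e^{-i·0·3.448}·d^2_{0,1}(2.5217)·e^{-i·1·0.6828}. Compute d first:
c=cos(2.5217/2)=0.305008, s=sin(2.5217/2)=0.952350; N=√[2·2·6·1]=4.898979
Admissible k: 1..2 (factorial args all ≥0)
  k=1: (−1)^0·4.8990/(2)·0.3050^3·0.9523^1 = +0.066192
  k=2: (−1)^1·4.8990/(2)·0.3050^1·0.9523^3 = -0.645321
d^2_{0,1}(2.5217) = +0.066192 -0.645321 = -0.579129
D = (+1.000000+0.000000i)·(-0.579129)·(+0.775809-0.630968i) = -0.449294+0.365412i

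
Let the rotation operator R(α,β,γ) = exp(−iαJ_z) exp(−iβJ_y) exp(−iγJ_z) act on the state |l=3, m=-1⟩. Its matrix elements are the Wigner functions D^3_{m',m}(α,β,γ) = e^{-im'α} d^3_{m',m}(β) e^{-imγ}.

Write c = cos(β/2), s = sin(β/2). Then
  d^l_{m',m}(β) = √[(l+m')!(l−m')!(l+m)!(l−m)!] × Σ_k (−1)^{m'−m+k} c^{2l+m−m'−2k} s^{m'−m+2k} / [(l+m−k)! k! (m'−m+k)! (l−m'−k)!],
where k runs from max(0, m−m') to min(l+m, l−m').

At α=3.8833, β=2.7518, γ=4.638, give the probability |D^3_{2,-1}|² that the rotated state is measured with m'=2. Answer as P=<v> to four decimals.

P=0.2634

D^3_{2,-1}(3.8833,2.7518,4.638) = e^{-i·2·3.8833}·d^3_{2,-1}(2.7518)·e^{-i·-1·4.638}. Compute d first:
Half-angle: c=0.193665, s=0.981068. N=√(120·1·2·24)=75.894664
k: max(0,(-1)−(2))=0 … min(3+(-1),3−(2))=1
  k=0: (−1)^3·75.8947/(12)·0.1937^3·0.9811^3 = -0.043379
  k=1: (−1)^4·75.8947/(24)·0.1937^1·0.9811^5 = +0.556603
d^3_{2,-1}(2.7518) = -0.043379 +0.556603 = +0.513224
|D^3_{2,-1}|² = |d^3_{2,-1}(β)|² = (+0.513224)² = 0.263399 (the z-rotation phases have unit modulus)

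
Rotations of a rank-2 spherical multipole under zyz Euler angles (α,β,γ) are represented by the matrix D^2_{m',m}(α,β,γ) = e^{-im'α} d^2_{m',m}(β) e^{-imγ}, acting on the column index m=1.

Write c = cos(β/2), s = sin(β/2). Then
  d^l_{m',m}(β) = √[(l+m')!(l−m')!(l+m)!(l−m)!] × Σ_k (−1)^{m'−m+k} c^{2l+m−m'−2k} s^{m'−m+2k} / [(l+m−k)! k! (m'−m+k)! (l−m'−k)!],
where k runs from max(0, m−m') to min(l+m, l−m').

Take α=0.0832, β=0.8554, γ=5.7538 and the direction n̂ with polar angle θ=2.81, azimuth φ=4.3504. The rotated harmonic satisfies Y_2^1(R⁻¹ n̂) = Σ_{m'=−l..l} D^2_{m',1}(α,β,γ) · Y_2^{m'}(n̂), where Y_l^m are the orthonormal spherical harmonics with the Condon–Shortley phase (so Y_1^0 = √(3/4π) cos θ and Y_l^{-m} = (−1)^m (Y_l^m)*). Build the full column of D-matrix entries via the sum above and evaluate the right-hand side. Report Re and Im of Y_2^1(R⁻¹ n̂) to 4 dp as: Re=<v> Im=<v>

Re=0.3842 Im=0.0339

Need the full column D^2_{m',1} for m'=−2..2 at α=0.0832, β=0.8554, γ=5.7538.
cos(β/2)=0.909922, sin(β/2)=0.414779
d^2_{-2,1}: single k=3 term ⇒ +0.129863;  D = +0.099676+0.083241i
d^2_{-1,1}: k∈[2..3] ⇒ +0.427330 -0.029598 = +0.397732;  D = +0.325410+0.228690i
d^2_{0,1}: k∈[1..2] ⇒ +0.765429 -0.159049 = +0.606381;  D = +0.523378+0.306224i
d^2_{1,1}: k∈[0..1] ⇒ +0.685515 -0.427330 = +0.258185;  D = +0.232909+0.111414i
d^2_{2,1}: single k=0 term ⇒ -0.624971;  D = -0.584248-0.221906i
Y_2^{m'}(θ=2.81,φ=4.3504) and Σ D·Y over m':
  (+0.0997+0.0832i)·(-0.0307-0.0271i)  (+0.3254+0.2287i)·(+0.0842-0.2224i)  (+0.5234+0.3062i)·(+0.5305+0.0000i)  (+0.2329+0.1114i)·(-0.0842-0.2224i)  (-0.5842-0.2219i)·(-0.0307+0.0271i)
Y_2^1(R⁻¹ n̂) = +0.384217+0.033872i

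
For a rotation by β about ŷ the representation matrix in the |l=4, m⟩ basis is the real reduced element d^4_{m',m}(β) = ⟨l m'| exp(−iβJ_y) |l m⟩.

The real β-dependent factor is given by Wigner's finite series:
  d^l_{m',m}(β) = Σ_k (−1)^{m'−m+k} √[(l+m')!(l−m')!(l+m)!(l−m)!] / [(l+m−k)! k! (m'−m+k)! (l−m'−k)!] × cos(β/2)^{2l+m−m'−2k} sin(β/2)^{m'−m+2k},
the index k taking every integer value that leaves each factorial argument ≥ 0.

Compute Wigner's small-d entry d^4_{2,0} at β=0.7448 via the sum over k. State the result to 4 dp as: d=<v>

d=0.5056

d^4_{2,0}(β=0.7448) via Wigner's sum:
With c≡cos(β/2)=0.931457 and s≡sin(β/2)=0.363852, N=[720·2·24·24]^{1/2}=910.735966
Admissible k: 0..2 (factorial args all ≥0)
  k=0: (−1)^2·910.7360/(96)·0.9315^6·0.3639^2 = +0.820251
  k=1: (−1)^3·910.7360/(36)·0.9315^4·0.3639^4 = -0.333764
  k=2: (−1)^4·910.7360/(96)·0.9315^2·0.3639^6 = +0.019098
d^4_{2,0}(0.7448) = +0.820251 -0.333764 +0.019098 = +0.505586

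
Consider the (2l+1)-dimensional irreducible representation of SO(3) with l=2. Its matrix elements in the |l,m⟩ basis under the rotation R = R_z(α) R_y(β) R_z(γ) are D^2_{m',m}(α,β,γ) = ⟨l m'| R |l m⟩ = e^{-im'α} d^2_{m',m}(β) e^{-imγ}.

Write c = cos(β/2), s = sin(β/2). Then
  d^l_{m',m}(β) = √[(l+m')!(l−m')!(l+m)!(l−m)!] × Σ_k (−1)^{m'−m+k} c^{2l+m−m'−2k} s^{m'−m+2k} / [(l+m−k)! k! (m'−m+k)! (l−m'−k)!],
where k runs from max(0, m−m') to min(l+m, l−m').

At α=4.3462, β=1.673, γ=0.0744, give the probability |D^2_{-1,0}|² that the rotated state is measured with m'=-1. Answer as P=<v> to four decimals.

Split into d^2_{-1,0}(β=1.673) × two z-phases.
With c≡cos(β/2)=0.670065 and s≡sin(β/2)=0.742302, N=[1·6·2·2]^{1/2}=4.898979
k: max(0,(0)−(-1))=1 … min(2+(0),2−(-1))=2
  k=1: (−1)^0·4.8990/(2)·0.6701^3·0.7423^1 = +0.547025
  k=2: (−1)^1·4.8990/(2)·0.6701^1·0.7423^3 = -0.671329
d^2_{-1,0}(1.673) = +0.547025 -0.671329 = -0.124304
|D^2_{-1,0}|² = |d^2_{-1,0}(β)|² = (-0.124304)² = 0.015451 (the z-rotation phases have unit modulus)

P=0.0155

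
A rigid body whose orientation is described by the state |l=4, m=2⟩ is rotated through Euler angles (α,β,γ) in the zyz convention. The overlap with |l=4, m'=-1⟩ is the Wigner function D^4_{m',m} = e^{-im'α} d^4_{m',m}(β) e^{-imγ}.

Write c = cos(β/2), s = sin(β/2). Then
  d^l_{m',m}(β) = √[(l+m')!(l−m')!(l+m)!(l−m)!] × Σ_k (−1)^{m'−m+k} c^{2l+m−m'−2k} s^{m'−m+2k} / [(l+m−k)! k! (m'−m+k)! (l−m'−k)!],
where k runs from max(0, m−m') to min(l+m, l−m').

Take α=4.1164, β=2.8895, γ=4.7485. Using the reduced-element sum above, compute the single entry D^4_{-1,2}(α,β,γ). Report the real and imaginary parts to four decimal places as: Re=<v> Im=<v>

Re=0.2877 Im=0.3645

First d^4_{-1,2}(β=2.8895), then the phase factors e^{-i(-1)α} and e^{-i(2)γ}:
With c≡cos(β/2)=0.125713 and s≡sin(β/2)=0.992067, N=[6·120·720·2]^{1/2}=1018.233765
k∈{3,4,5} keeps every argument non-negative
  k=3: (−1)^0·1018.2338/(72)·0.1257^5·0.9921^3 = +0.000434
  k=4: (−1)^1·1018.2338/(48)·0.1257^3·0.9921^5 = -0.040499
  k=5: (−1)^2·1018.2338/(240)·0.1257^1·0.9921^7 = +0.504431
d^4_{-1,2}(2.8895) = +0.000434 -0.040499 +0.504431 = +0.464365
Phases: e^{-i·(-1)·4.1164}=-0.561328-0.827594i, e^{-i·(2)·4.7485}=-0.997393+0.072159i ⇒ D=+0.287713+0.364495i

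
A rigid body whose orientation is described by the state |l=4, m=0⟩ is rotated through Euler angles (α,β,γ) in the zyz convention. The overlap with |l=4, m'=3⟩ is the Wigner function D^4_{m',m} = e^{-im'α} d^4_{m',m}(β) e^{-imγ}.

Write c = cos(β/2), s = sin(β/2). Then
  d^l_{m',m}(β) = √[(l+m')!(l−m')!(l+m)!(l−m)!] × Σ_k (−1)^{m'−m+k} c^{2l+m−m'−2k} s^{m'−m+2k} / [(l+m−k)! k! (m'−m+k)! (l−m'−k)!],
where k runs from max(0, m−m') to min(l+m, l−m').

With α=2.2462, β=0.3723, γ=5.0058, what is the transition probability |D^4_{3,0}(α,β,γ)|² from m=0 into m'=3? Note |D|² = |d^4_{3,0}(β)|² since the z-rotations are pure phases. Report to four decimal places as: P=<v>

Split into d^4_{3,0}(β=0.3723) × two z-phases.
Half-angle: c=0.982724, s=0.185077. N=√(5040·1·24·24)=1703.830978
The bounds max(0,m−m')=0 and min(l+m,l−m')=1 give 2 terms
  k=0: (−1)^3·1703.8310/(144)·0.9827^5·0.1851^3 = -0.068751
  k=1: (−1)^4·1703.8310/(144)·0.9827^3·0.1851^5 = +0.002438
d^4_{3,0}(0.3723) = -0.068751 +0.002438 = -0.066312
|D^4_{3,0}|² = |d^4_{3,0}(β)|² = (-0.066312)² = 0.004397 (the z-rotation phases have unit modulus)

P=0.0044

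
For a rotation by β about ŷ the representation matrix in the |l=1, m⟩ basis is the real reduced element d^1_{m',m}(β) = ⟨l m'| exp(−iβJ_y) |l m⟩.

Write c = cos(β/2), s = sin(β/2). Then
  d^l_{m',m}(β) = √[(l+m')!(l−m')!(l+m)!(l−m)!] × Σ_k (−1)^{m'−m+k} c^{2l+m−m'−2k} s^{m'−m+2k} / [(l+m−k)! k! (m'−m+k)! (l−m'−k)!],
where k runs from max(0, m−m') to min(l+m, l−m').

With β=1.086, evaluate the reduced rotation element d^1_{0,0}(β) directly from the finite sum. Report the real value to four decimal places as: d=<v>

d^1_{0,0}(β=1.086) via Wigner's sum:
With c≡cos(β/2)=0.856162 and s≡sin(β/2)=0.516707, N=[1·1·1·1]^{1/2}=1.000000
k: max(0,(0)−(0))=0 … min(1+(0),1−(0))=1
  k=0: (−1)^0·1.0000/(1)·0.8562^2·0.5167^0 = +0.733014
  k=1: (−1)^1·1.0000/(1)·0.8562^0·0.5167^2 = -0.266986
d^1_{0,0}(1.086) = +0.733014 -0.266986 = +0.466028

d=0.4660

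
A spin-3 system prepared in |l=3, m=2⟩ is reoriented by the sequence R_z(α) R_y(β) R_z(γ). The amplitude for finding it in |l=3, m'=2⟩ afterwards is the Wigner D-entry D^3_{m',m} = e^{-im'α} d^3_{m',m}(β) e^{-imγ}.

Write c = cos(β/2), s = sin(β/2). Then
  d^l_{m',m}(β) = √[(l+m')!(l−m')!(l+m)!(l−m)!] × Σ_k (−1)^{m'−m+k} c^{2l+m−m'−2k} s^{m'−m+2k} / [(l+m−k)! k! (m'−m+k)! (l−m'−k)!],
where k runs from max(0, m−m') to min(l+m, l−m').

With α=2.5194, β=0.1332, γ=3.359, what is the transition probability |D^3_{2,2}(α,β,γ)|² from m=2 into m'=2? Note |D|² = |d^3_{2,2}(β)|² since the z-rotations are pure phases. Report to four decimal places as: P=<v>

D^3_{2,2}(2.5194,0.1332,3.359) = e^{-i·2·2.5194}·d^3_{2,2}(0.1332)·e^{-i·2·3.359}. Compute d first:
With c≡cos(β/2)=0.997783 and s≡sin(β/2)=0.066551, N=[120·1·120·1]^{1/2}=120.000000
k: max(0,(2)−(2))=0 … min(3+(2),3−(2))=1
  k=0: (−1)^0·120.0000/(120)·0.9978^6·0.0666^0 = +0.986772
  k=1: (−1)^1·120.0000/(24)·0.9978^4·0.0666^2 = -0.021949
d^3_{2,2}(0.1332) = +0.986772 -0.021949 = +0.964822
|D^3_{2,2}|² = |d^3_{2,2}(β)|² = (+0.964822)² = 0.930882 (the z-rotation phases have unit modulus)

P=0.9309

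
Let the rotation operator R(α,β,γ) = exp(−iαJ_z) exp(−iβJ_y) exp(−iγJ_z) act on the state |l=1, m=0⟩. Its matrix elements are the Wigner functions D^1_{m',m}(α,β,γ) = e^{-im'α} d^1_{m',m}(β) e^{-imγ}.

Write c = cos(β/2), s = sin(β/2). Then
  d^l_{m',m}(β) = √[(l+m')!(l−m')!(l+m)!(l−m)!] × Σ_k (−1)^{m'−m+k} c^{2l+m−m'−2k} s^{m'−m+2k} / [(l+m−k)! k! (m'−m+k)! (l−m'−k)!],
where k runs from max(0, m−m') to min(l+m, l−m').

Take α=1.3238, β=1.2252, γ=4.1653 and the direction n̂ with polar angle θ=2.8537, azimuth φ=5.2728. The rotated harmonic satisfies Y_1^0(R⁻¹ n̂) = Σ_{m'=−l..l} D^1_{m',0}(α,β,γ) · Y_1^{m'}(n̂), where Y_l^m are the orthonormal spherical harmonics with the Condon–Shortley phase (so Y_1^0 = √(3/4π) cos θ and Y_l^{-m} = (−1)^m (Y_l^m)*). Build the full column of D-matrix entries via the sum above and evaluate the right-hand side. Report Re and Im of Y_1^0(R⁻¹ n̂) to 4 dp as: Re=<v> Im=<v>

Re=-0.2489 Im=0.0000

Need the full column D^1_{m',0} for m'=−1..1 at α=1.3238, β=1.2252, γ=4.1653.
cos(β/2)=0.818156, sin(β/2)=0.574997
d^1_{-1,0}: single k=1 term ⇒ +0.665298;  D = +0.162660+0.645107i
d^1_{0,0}: k∈[0..1] ⇒ +0.669379 -0.330621 = +0.338758;  D = +0.338758+0.000000i
d^1_{1,0}: single k=0 term ⇒ -0.665298;  D = -0.162660+0.645107i
Y_1^{m'}(θ=2.8537,φ=5.2728) and Σ D·Y over m':
  (+0.1627+0.6451i)·(+0.0521+0.0831i)  (+0.3388+0.0000i)·(-0.4685+0.0000i)  (-0.1627+0.6451i)·(-0.0521+0.0831i)
Y_1^0(R⁻¹ n̂) = -0.248949+0.000000i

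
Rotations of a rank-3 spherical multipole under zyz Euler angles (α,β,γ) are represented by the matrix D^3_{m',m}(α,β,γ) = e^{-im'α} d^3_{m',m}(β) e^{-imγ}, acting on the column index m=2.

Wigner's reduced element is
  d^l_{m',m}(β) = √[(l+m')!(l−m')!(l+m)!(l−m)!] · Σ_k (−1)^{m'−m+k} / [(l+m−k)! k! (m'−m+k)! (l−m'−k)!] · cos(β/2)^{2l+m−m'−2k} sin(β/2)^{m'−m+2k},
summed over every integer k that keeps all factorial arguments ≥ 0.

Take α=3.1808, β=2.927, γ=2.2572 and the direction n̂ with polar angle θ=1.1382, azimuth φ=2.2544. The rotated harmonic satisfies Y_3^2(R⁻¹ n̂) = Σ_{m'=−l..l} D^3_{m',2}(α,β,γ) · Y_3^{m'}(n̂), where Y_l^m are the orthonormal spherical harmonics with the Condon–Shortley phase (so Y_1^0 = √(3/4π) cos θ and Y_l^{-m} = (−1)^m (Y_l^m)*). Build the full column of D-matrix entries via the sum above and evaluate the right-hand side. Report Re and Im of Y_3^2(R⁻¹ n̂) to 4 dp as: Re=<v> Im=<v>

Need the full column D^3_{m',2} for m'=−3..3 at α=3.1808, β=2.927, γ=2.2572.
cos(β/2)=0.107091, sin(β/2)=0.994249
d^3_{-3,2}: single k=5 term ⇒ +0.254861;  D = +0.079108-0.242273i
d^3_{-2,2}: k∈[4..5] ⇒ +0.056034 -0.965988 = -0.909954;  D = +0.248324-0.875415i
d^3_{-1,2}: k∈[3..4] ⇒ +0.007634 -0.329024 = -0.321390;  D = -0.075520+0.312391i
d^3_{0,2}: k∈[2..3] ⇒ +0.000712 -0.061382 = -0.060670;  D = +0.011934-0.059485i
d^3_{1,2}: k∈[1..2] ⇒ +0.000044 -0.007634 = -0.007590;  D = -0.001200+0.007495i
d^3_{2,2}: k∈[0..1] ⇒ +0.000002 -0.000650 = -0.000649;  D = +0.000077-0.000644i
d^3_{3,2}: single k=0 term ⇒ -0.000034;  D = -0.000003+0.000034i
Y_3^{m'}(θ=1.1382,φ=2.2544) and Σ D·Y over m':
  (+0.0791-0.2423i)·(+0.2769-0.1442i)  (+0.2483-0.8754i)·(-0.0714+0.3459i)  (-0.0755+0.3124i)·(+0.0225+0.0276i)  (+0.0119-0.0595i)·(-0.3319+0.0000i)  (-0.0012+0.0075i)·(-0.0225+0.0276i)  (+0.0001-0.0006i)·(-0.0714-0.3459i)  (-0.0000+0.0000i)·(-0.2769-0.1442i)
Y_3^2(R⁻¹ n̂) = +0.257336+0.094375i

Re=0.2573 Im=0.0944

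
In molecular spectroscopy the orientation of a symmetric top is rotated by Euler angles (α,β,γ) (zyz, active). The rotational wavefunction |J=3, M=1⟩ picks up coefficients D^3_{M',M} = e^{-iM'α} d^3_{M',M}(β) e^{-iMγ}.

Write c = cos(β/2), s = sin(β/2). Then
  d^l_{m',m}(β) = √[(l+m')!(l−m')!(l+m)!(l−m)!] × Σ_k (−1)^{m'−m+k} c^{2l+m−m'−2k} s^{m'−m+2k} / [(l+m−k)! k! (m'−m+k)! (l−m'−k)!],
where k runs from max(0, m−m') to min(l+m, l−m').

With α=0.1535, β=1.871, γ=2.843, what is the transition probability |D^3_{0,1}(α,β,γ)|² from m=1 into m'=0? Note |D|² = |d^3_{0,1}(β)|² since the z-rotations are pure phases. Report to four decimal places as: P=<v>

P=0.0542

D^3_{0,1}(0.1535,1.871,2.843) = e^{-i·0·0.1535}·d^3_{0,1}(1.871)·e^{-i·1·2.843}. Compute d first:
c=cos(1.871/2)=0.593416, s=sin(1.871/2)=0.804896; N=√[6·6·24·2]=41.569219
Admissible k: 1..3 (factorial args all ≥0)
  k=1: (−1)^0·41.5692/(12)·0.5934^5·0.8049^1 = +0.205176
  k=2: (−1)^1·41.5692/(4)·0.5934^3·0.8049^3 = -1.132423
  k=3: (−1)^2·41.5692/(12)·0.5934^1·0.8049^5 = +0.694462
d^3_{0,1}(1.871) = +0.205176 -1.132423 +0.694462 = -0.232785
|D^3_{0,1}|² = |d^3_{0,1}(β)|² = (-0.232785)² = 0.054189 (the z-rotation phases have unit modulus)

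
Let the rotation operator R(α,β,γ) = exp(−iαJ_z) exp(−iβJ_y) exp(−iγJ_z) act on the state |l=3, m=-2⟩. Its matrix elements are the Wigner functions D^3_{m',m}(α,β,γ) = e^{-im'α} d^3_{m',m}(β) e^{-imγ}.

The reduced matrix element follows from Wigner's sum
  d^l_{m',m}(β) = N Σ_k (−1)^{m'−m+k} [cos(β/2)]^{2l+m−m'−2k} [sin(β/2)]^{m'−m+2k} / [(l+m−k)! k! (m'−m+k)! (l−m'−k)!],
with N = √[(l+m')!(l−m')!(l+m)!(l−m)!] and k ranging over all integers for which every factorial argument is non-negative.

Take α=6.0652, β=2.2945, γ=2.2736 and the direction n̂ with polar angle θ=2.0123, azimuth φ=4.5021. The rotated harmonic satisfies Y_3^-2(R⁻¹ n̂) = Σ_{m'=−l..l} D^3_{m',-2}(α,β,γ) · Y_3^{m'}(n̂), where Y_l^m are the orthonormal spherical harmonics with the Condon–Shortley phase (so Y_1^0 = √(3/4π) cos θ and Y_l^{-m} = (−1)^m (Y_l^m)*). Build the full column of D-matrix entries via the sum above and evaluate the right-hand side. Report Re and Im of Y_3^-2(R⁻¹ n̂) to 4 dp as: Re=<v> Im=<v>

Re=0.2005 Im=0.1809

Need the full column D^3_{m',-2} for m'=−3..3 at α=6.0652, β=2.2945, γ=2.2736.
cos(β/2)=0.410996, sin(β/2)=0.911637
d^3_{-3,-2}: single k=1 term ⇒ +0.026187;  D = -0.019131-0.017882i
d^3_{-2,-2}: k∈[0..1] ⇒ +0.004820 -0.118567 = -0.113747;  D = +0.064335+0.093805i
d^3_{-1,-2}: k∈[0..1] ⇒ -0.033807 +0.332666 = +0.298859;  D = -0.111733-0.277187i
d^3_{0,-2}: k∈[0..1] ⇒ +0.129884 -0.639034 = -0.509150;  D = +0.083724+0.502219i
d^3_{1,-2}: k∈[0..1] ⇒ -0.332666 +0.818366 = +0.485700;  D = +0.025631-0.485023i
d^3_{2,-2}: k∈[0..1] ⇒ +0.583355 -0.574027 = +0.009329;  D = +0.002495-0.008989i
d^3_{3,-2}: single k=0 term ⇒ -0.633904;  D = -0.297642+0.559681i
Y_3^{m'}(θ=2.0123,φ=4.5021) and Σ D·Y over m':
  (-0.0191-0.0179i)·(+0.1819-0.2490i)  (+0.0643+0.0938i)·(+0.3259+0.1457i)  (-0.1117-0.2772i)·(+0.0053-0.0249i)  (+0.0837+0.5022i)·(+0.3328+0.0000i)  (+0.0256-0.4850i)·(-0.0053-0.0249i)  (+0.0025-0.0090i)·(+0.3259-0.1457i)  (-0.2976+0.5597i)·(-0.1819-0.2490i)
Y_3^-2(R⁻¹ n̂) = +0.200521+0.180866i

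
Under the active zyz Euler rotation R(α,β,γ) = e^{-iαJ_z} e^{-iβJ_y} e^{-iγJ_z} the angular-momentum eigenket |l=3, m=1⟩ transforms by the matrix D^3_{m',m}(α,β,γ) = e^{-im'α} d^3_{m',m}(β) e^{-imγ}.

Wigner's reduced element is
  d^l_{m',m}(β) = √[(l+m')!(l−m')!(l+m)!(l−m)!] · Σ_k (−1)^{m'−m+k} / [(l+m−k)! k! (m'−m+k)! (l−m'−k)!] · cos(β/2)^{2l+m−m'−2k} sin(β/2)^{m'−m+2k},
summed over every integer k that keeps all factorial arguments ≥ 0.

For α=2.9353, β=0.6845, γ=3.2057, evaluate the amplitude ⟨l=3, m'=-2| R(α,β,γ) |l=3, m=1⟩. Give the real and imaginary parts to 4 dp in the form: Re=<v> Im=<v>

D^3_{-2,1}(2.9353,0.6845,3.2057) = e^{-i·-2·2.9353}·d^3_{-2,1}(0.6845)·e^{-i·1·3.2057}. Compute d first:
c=cos(0.6845/2)=0.942002, s=sin(0.6845/2)=0.335607; N=√[1·120·24·2]=75.894664
The bounds max(0,m−m')=3 and min(l+m,l−m')=4 give 2 terms
  k=3: (−1)^0·75.8947/(12)·0.9420^3·0.3356^3 = +0.199839
  k=4: (−1)^1·75.8947/(24)·0.9420^1·0.3356^5 = -0.012683
d^3_{-2,1}(0.6845) = +0.199839 -0.012683 = +0.187156
D = (+0.916087-0.400979i)·(+0.187156)·(-0.997946+0.064063i) = -0.166292+0.085875i

Re=-0.1663 Im=0.0859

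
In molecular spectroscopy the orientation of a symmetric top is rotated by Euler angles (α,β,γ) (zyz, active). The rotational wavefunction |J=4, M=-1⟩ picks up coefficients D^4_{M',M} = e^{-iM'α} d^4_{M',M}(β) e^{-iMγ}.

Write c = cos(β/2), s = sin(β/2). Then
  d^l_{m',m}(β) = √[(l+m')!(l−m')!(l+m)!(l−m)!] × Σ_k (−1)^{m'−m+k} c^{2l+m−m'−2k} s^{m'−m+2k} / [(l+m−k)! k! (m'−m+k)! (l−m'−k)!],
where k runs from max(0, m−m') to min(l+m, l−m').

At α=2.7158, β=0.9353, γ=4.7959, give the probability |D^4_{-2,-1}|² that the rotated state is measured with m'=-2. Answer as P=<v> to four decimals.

First d^4_{-2,-1}(β=0.9353), then the phase factors e^{-i(-2)α} and e^{-i(-1)γ}:
Half-angle: c=0.892630, s=0.450790. N=√(2·720·6·120)=1018.233765
k∈{1,2,3} keeps every argument non-negative
  k=1: (−1)^0·1018.2338/(240)·0.8926^7·0.4508^1 = +0.863597
  k=2: (−1)^1·1018.2338/(48)·0.8926^5·0.4508^3 = -1.101251
  k=3: (−1)^2·1018.2338/(72)·0.8926^3·0.4508^5 = +0.187241
d^4_{-2,-1}(0.9353) = +0.863597 -1.101251 +0.187241 = -0.050413
|D^4_{-2,-1}|² = |d^4_{-2,-1}(β)|² = (-0.050413)² = 0.002542 (the z-rotation phases have unit modulus)

P=0.0025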